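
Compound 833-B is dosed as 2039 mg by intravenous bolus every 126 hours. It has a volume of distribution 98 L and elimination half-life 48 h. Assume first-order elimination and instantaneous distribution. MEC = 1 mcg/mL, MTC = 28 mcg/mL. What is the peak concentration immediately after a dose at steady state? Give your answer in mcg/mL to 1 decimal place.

24.8 mcg/mL

τ/t½ = 126/48 ≈ 2.625, so fraction remaining f = (1/2)^(126/48) ≈ 0.1621.
Accumulation ratio R = 1/(1 − f) ≈ 1/0.8379 ≈ 1.1935.
Each bolus raises the concentration by D/Vd = 2039/98 ≈ 20.806 mcg/mL.
Steady-state peak Cmax,ss = C₀·R ≈ 20.806 × 1.1935 ≈ 24.832 mcg/mL.
Peak 24.8 mcg/mL vs MTC 28 mcg/mL: below toxic threshold.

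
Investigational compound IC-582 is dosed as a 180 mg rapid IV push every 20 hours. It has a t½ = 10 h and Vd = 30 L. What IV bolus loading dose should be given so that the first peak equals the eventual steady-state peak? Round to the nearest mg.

f = (1/2)^(20/10) ≈ 0.250000; accumulation ratio R = 1/(1−f) ≈ 1.33333.
Loading dose to hit Cmax,ss on first dose: D_load = D_maint·R ≈ 180 × 1.33333 ≈ 240.00 mg.

240 mg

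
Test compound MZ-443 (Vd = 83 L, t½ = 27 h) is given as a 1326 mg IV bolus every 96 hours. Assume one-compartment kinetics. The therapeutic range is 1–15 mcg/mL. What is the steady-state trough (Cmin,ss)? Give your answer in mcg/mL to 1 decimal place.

Over one 96-h interval, 96/27 ≈ 3.5556 half-lives elapse, leaving f ≈ 0.0850 of each dose.
Single-dose peak C₀ = D/Vd = 1326/83 ≈ 15.976 mcg/mL.
Steady-state trough Cmin,ss = C₀·f/(1−f) ≈ 15.976 × 0.0850/0.9150 ≈ 1.484 mcg/mL.
Trough 1.5 mcg/mL vs MEC 1 mcg/mL: adequate.

1.5 mcg/mL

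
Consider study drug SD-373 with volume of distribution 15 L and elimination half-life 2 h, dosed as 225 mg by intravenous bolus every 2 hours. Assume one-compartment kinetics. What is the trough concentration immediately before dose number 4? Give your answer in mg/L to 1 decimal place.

13.1 mg/L

f = (1/2)^(τ/t½) = (1/2)^(2/2) ≈ 0.5000.
C₀ = D/Vd = 225/15 ≈ 15.000 mg/L.
Before the 4th dose, 3 doses have been given. Superposition: Cmin = C₀·(f + f² + … + f^3).
≈ 15.000 × (0.5000 + 0.2500 + 0.1250) ≈ 15.000 × 0.8750 ≈ 13.125 mg/L.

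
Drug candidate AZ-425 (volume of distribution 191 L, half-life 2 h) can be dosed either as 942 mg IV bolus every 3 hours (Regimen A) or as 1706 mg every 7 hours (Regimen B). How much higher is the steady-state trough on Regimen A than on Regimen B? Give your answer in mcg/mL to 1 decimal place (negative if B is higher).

1.8 mcg/mL

Regimen A: f = (1/2)^(3/2) ≈ 0.3536; Cmin,ss = (942/191)·f/(1−f) ≈ 2.698 mcg/mL.
Regimen B: f = (1/2)^(7/2) ≈ 0.0884; Cmin,ss = (1706/191)·f/(1−f) ≈ 0.866 mcg/mL.
Difference ≈ 2.698 − 0.866 ≈ 1.832 mcg/mL.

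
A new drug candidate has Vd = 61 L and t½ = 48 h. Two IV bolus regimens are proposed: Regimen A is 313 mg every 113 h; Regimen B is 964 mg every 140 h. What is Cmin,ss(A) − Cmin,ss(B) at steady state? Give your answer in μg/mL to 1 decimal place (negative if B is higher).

Regimen A: f = (1/2)^(113/48) ≈ 0.1956; Cmin,ss = (313/61)·f/(1−f) ≈ 1.248 μg/mL.
Regimen B: f = (1/2)^(140/48) ≈ 0.1324; Cmin,ss = (964/61)·f/(1−f) ≈ 2.412 μg/mL.
Difference ≈ 1.248 − 2.412 ≈ -1.164 μg/mL.

-1.2 μg/mL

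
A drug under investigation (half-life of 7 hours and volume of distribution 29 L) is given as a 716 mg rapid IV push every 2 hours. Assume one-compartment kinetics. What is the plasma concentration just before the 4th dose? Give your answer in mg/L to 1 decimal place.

f = (1/2)^(τ/t½) = (1/2)^(2/7) ≈ 0.8203.
C₀ = D/Vd = 716/29 ≈ 24.690 mg/L.
Before the 4th dose, 3 doses have been given. Superposition: Cmin = C₀·(f + f² + … + f^3).
≈ 24.690 × (0.8203 + 0.6729 + 0.5520) ≈ 24.690 × 2.0452 ≈ 50.496 mg/L.

50.5 mg/L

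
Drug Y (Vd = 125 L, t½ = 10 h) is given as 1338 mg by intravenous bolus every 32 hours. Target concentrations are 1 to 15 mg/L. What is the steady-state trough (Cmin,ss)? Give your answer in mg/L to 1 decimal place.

k = ln2/t½ = ln2/10 ≈ 0.069315 h⁻¹; fraction remaining f = e^(−kτ) = e^(−0.069315×32) ≈ 0.1088.
Each bolus raises the concentration by D/Vd = 1338/125 ≈ 10.704 mg/L.
Steady-state trough Cmin,ss = C₀·f/(1−f) ≈ 10.704 × 0.1088/0.8912 ≈ 1.307 mg/L.
Trough 1.3 mg/L vs MEC 1 mg/L: adequate.

1.3 mg/L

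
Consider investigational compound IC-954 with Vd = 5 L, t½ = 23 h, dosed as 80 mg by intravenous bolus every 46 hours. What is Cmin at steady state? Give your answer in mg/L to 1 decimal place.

5.3 mg/L

τ = 46 h = 2 half-lives, so f = (1/2)^2 = 0.25.
Accumulation ratio R = 1/(1 − f) = 1/0.75 = 4/3.
Single-dose peak C₀ = D/Vd = 80/5 = 16 mg/L.
Steady-state peak Cmax,ss = C₀·R = 16 × 4/3 ≈ 21.333 mg/L.
Steady-state trough Cmin,ss = Cmax,ss·f ≈ 21.333 × 0.25 ≈ 5.333 mg/L.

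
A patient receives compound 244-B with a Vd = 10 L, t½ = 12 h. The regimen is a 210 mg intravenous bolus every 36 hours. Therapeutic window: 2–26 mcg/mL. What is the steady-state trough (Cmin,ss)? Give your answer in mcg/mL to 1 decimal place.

The dosing interval is 3 half-lives, so f = 2^(−3) = 0.125.
At steady state, R = 1/(1 − 0.125) = 8/7.
Single-dose peak C₀ = D/Vd = 210/10 = 21 mcg/mL.
Steady-state peak Cmax,ss = C₀·R = 21 × 8/7 ≈ 24.000 mcg/mL.
Steady-state trough Cmin,ss = Cmax,ss·f ≈ 24.000 × 0.125 ≈ 3.000 mcg/mL.
Trough 3.0 mcg/mL vs MEC 2 mcg/mL: adequate.

3.0 mcg/mL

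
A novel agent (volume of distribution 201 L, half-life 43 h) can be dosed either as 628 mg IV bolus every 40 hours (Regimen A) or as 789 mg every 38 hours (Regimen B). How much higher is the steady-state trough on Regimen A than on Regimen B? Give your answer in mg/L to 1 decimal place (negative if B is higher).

Regimen A: f = (1/2)^(40/43) ≈ 0.5248; Cmin,ss = (628/201)·f/(1−f) ≈ 3.450 mg/L.
Regimen B: f = (1/2)^(38/43) ≈ 0.5420; Cmin,ss = (789/201)·f/(1−f) ≈ 4.645 mg/L.
Difference ≈ 3.450 − 4.645 ≈ -1.195 mg/L.

-1.2 mg/L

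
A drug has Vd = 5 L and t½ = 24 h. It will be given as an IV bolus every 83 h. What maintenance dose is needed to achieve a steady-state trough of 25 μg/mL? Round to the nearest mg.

1249 mg

τ/t½ = 83/24 ≈ 3.4583, so f = (1/2)^(83/24) ≈ 0.090978.
Cmin,ss = (D/Vd)·f/(1−f), so D = Cmin,ss·Vd·(1−f)/f.
D = 25 × 5 × (1−f)/f ≈ 25 × 5 × 9.99167 ≈ 1248.96 mg.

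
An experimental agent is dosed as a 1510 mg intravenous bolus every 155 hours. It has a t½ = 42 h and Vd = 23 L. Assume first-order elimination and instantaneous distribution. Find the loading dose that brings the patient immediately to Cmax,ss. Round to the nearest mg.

f = (1/2)^(155/42) ≈ 0.077456; accumulation ratio R = 1/(1−f) ≈ 1.08396.
Loading dose to hit Cmax,ss on first dose: D_load = D_maint·R ≈ 1510 × 1.08396 ≈ 1636.78 mg.

1637 mg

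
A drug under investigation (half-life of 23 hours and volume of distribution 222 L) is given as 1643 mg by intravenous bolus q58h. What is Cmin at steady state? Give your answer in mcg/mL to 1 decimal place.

Over one 58-h interval, 58/23 ≈ 2.5217 half-lives elapse, leaving f ≈ 0.1741 of each dose.
Accumulation ratio R = 1/(1 − f) ≈ 1/0.8259 ≈ 1.2108.
Single-dose peak C₀ = D/Vd = 1643/222 ≈ 7.401 mcg/mL.
Cmax,ss = C₀/(1 − f) ≈ 7.401/0.8259 ≈ 8.961 mcg/mL.
One interval later, Cmin,ss = Cmax,ss·e^(−kτ) ≈ 8.961 × 0.1741 ≈ 1.560 mcg/mL.

1.6 mcg/mL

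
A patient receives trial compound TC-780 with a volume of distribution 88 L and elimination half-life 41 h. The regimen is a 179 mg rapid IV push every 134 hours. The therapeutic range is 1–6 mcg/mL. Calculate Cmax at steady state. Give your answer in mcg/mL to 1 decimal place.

2.3 mcg/mL

τ/t½ = 134/41 ≈ 3.2683, so fraction remaining f = (1/2)^(134/41) ≈ 0.1038.
At steady state, accumulation factor R = 1/(1 − e^(−kτ)) ≈ 1.1158.
Single-dose peak C₀ = D/Vd = 179/88 ≈ 2.034 mcg/mL.
Steady-state peak Cmax,ss = C₀·R ≈ 2.034 × 1.1158 ≈ 2.270 mcg/mL.
Peak 2.3 mcg/mL vs MTC 6 mcg/mL: below toxic threshold.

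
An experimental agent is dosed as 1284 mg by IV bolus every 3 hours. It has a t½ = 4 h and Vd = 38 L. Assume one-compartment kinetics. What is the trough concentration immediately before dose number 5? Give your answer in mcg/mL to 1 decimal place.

43.4 mcg/mL

f = (1/2)^(τ/t½) = (1/2)^(3/4) ≈ 0.5946.
C₀ = D/Vd = 1284/38 ≈ 33.789 mcg/mL.
Before the 5th dose, 4 doses have been given. Superposition: Cmin = C₀·(f + f² + … + f^4).
≈ 33.789 × (0.5946 + 0.3535 + 0.2102 + 0.1250) ≈ 33.789 × 1.2833 ≈ 43.361 mcg/mL.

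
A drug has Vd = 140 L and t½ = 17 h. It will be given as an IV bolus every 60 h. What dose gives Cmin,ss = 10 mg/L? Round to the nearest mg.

14765 mg

τ/t½ = 60/17 ≈ 3.5294, so f = (1/2)^(60/17) ≈ 0.086605.
Cmin,ss = (D/Vd)·f/(1−f), so D = Cmin,ss·Vd·(1−f)/f.
D = 10 × 140 × (1−f)/f ≈ 10 × 140 × 10.54668 ≈ 14765.35 mg.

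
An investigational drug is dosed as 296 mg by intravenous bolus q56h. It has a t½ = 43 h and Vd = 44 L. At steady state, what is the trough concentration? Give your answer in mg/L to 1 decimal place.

Over one 56-h interval, 56/43 ≈ 1.3023 half-lives elapse, leaving f ≈ 0.4055 of each dose.
At steady state, accumulation factor R = 1/(1 − e^(−kτ)) ≈ 1.6821.
Single-dose peak C₀ = D/Vd = 296/44 ≈ 6.727 mg/L.
Steady-state peak Cmax,ss = C₀·R ≈ 6.727 × 1.6821 ≈ 11.315 mg/L.
One interval later, Cmin,ss = Cmax,ss·e^(−kτ) ≈ 11.315 × 0.4055 ≈ 4.588 mg/L.

4.6 mg/L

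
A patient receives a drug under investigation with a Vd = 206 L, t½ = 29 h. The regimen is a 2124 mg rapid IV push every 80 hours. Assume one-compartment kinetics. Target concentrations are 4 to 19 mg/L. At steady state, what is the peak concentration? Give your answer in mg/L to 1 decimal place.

k = ln2/t½ = ln2/29 ≈ 0.023902 h⁻¹; fraction remaining f = e^(−kτ) = e^(−0.023902×80) ≈ 0.1478.
Accumulation ratio R = 1/(1 − f) ≈ 1/0.8522 ≈ 1.1734.
Each bolus raises the concentration by D/Vd = 2124/206 ≈ 10.311 mg/L.
Cmax,ss = C₀/(1 − f) ≈ 10.311/0.8522 ≈ 12.099 mg/L.
Peak 12.1 mg/L vs MTC 19 mg/L: below toxic threshold.

12.1 mg/L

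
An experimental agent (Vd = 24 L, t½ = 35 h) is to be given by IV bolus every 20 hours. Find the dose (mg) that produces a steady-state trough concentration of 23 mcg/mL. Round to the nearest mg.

268 mg

τ/t½ = 20/35 ≈ 0.57143, so f = (1/2)^(20/35) ≈ 0.672950.
Cmin,ss = (D/Vd)·f/(1−f), so D = Cmin,ss·Vd·(1−f)/f.
D = 23 × 24 × (1−f)/f ≈ 23 × 24 × 0.48599 ≈ 268.27 mg.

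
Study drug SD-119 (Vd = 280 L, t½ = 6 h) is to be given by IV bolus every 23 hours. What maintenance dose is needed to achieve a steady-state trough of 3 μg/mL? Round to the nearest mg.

τ/t½ = 23/6 ≈ 3.8333, so f = (1/2)^(23/6) ≈ 0.070154.
Cmin,ss = (D/Vd)·f/(1−f), so D = Cmin,ss·Vd·(1−f)/f.
D = 3 × 280 × (1−f)/f ≈ 3 × 280 × 13.25435 ≈ 11133.65 mg.

11134 mg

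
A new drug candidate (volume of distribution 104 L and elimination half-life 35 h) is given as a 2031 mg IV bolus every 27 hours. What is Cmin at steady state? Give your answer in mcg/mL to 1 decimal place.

Over one 27-h interval, 27/35 ≈ 0.77143 half-lives elapse, leaving f ≈ 0.5858 of each dose.
Each bolus raises the concentration by D/Vd = 2031/104 ≈ 19.529 mcg/mL.
Steady-state trough Cmin,ss = C₀·f/(1−f) ≈ 19.529 × 0.5858/0.4142 ≈ 27.620 mcg/mL.

27.6 mcg/mL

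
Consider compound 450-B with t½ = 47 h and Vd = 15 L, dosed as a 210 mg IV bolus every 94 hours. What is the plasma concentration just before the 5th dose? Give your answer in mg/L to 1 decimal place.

4.6 mg/L

f = (1/2)^(τ/t½) = (1/2)^(94/47) ≈ 0.2500.
C₀ = D/Vd = 210/15 ≈ 14.000 mg/L.
Before the 5th dose, 4 doses have been given. Superposition: Cmin = C₀·(f + f² + … + f^4).
≈ 14.000 × (0.2500 + 0.0625 + 0.0156 + 0.0039) ≈ 14.000 × 0.3320 ≈ 4.648 mg/L.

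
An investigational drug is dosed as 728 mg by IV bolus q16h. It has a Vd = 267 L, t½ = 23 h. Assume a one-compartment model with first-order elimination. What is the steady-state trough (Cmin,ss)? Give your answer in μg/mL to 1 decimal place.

4.4 μg/mL

k = ln2/t½ = ln2/23 ≈ 0.030137 h⁻¹; fraction remaining f = e^(−kτ) = e^(−0.030137×16) ≈ 0.6174.
At steady state, accumulation factor R = 1/(1 − e^(−kτ)) ≈ 2.6137.
Each bolus raises the concentration by D/Vd = 728/267 ≈ 2.727 μg/mL.
Steady-state peak Cmax,ss = C₀·R ≈ 2.727 × 2.6137 ≈ 7.128 μg/mL.
One interval later, Cmin,ss = Cmax,ss·e^(−kτ) ≈ 7.128 × 0.6174 ≈ 4.401 μg/mL.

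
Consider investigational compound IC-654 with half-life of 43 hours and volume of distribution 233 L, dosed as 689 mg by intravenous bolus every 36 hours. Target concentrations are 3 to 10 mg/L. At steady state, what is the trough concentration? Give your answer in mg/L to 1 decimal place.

3.8 mg/L

Over one 36-h interval, 36/43 ≈ 0.83721 half-lives elapse, leaving f ≈ 0.5597 of each dose.
At steady state, accumulation factor R = 1/(1 − e^(−kτ)) ≈ 2.2712.
Each bolus raises the concentration by D/Vd = 689/233 ≈ 2.957 mg/L.
Cmax,ss = C₀/(1 − f) ≈ 2.957/0.4403 ≈ 6.716 mg/L.
One interval later, Cmin,ss = Cmax,ss·e^(−kτ) ≈ 6.716 × 0.5597 ≈ 3.759 mg/L.
Trough 3.8 mg/L vs MEC 3 mg/L: adequate.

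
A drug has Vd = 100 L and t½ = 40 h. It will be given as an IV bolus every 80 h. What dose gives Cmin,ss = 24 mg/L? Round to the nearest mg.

τ/t½ = 80/40 ≈ 2, so f = (1/2)^(80/40) ≈ 0.250000.
Cmin,ss = (D/Vd)·f/(1−f), so D = Cmin,ss·Vd·(1−f)/f.
D = 24 × 100 × (1−f)/f ≈ 24 × 100 × 3.00000 ≈ 7200.00 mg.

7200 mg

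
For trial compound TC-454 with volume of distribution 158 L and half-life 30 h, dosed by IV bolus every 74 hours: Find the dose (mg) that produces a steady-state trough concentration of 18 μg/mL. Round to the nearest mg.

τ/t½ = 74/30 ≈ 2.4667, so f = (1/2)^(74/30) ≈ 0.180909.
Cmin,ss = (D/Vd)·f/(1−f), so D = Cmin,ss·Vd·(1−f)/f.
D = 18 × 158 × (1−f)/f ≈ 18 × 158 × 4.52764 ≈ 12876.61 mg.

12877 mg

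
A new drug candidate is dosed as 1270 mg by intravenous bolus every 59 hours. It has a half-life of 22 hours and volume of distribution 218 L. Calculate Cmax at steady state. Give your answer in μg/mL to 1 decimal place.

6.9 μg/mL

k = ln2/t½ = ln2/22 ≈ 0.031507 h⁻¹; fraction remaining f = e^(−kτ) = e^(−0.031507×59) ≈ 0.1558.
At steady state, accumulation factor R = 1/(1 − e^(−kτ)) ≈ 1.1846.
Each bolus raises the concentration by D/Vd = 1270/218 ≈ 5.826 μg/mL.
Steady-state peak Cmax,ss = C₀·R ≈ 5.826 × 1.1846 ≈ 6.901 μg/mL.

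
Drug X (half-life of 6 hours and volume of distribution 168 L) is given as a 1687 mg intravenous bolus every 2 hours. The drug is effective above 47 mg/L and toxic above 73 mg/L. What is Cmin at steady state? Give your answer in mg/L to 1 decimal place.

38.6 mg/L

Over one 2-h interval, 2/6 ≈ 0.33333 half-lives elapse, leaving f ≈ 0.7937 of each dose.
At steady state, accumulation factor R = 1/(1 − e^(−kτ)) ≈ 4.8473.
Single-dose peak C₀ = D/Vd = 1687/168 ≈ 10.042 mg/L.
Steady-state peak Cmax,ss = C₀·R ≈ 10.042 × 4.8473 ≈ 48.677 mg/L.
One interval later, Cmin,ss = Cmax,ss·e^(−kτ) ≈ 48.677 × 0.7937 ≈ 38.635 mg/L.
Trough 38.6 mg/L vs MEC 47 mg/L: subtherapeutic.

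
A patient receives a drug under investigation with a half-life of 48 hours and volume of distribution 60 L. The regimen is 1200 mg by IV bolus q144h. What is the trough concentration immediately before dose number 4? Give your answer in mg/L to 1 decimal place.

2.9 mg/L

f = (1/2)^(τ/t½) = (1/2)^(144/48) ≈ 0.1250.
C₀ = D/Vd = 1200/60 ≈ 20.000 mg/L.
Before the 4th dose, 3 doses have been given. Superposition: Cmin = C₀·(f + f² + … + f^3).
≈ 20.000 × (0.1250 + 0.0156 + 0.0020) ≈ 20.000 × 0.1426 ≈ 2.852 mg/L.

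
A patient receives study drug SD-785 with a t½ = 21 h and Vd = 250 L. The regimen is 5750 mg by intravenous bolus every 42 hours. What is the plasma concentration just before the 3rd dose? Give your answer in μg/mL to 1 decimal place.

7.2 μg/mL

f = (1/2)^(τ/t½) = (1/2)^(42/21) ≈ 0.2500.
C₀ = D/Vd = 5750/250 ≈ 23.000 μg/mL.
Before the 3rd dose, 2 doses have been given. Superposition: Cmin = C₀·(f + f²).
≈ 23.000 × (0.2500 + 0.0625) ≈ 23.000 × 0.3125 ≈ 7.188 μg/mL.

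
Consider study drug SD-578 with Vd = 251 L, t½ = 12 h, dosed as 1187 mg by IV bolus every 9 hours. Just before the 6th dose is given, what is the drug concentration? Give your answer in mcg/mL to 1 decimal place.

f = (1/2)^(τ/t½) = (1/2)^(9/12) ≈ 0.5946.
C₀ = D/Vd = 1187/251 ≈ 4.729 mcg/mL.
Before the 6th dose, 5 doses have been given. Superposition: Cmin = C₀·(f + f² + … + f^5).
≈ 4.729 × (0.5946 + 0.3535 + 0.2102 + 0.1250 + 0.0743) ≈ 4.729 × 1.3576 ≈ 6.420 mcg/mL.

6.4 mcg/mL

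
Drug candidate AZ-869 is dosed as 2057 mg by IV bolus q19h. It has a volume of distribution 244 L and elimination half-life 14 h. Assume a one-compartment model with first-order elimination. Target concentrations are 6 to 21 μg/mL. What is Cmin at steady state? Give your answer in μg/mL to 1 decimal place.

Over one 19-h interval, 19/14 ≈ 1.3571 half-lives elapse, leaving f ≈ 0.3904 of each dose.
At steady state, accumulation factor R = 1/(1 − e^(−kτ)) ≈ 1.6404.
Each bolus raises the concentration by D/Vd = 2057/244 ≈ 8.430 μg/mL.
Steady-state peak Cmax,ss = C₀·R ≈ 8.430 × 1.6404 ≈ 13.829 μg/mL.
Steady-state trough Cmin,ss = Cmax,ss·f ≈ 13.829 × 0.3904 ≈ 5.399 μg/mL.
Trough 5.4 μg/mL vs MEC 6 μg/mL: subtherapeutic.

5.4 μg/mL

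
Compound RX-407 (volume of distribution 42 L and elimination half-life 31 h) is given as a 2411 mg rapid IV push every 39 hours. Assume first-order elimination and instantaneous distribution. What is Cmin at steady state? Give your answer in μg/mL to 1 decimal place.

41.2 μg/mL

τ/t½ = 39/31 ≈ 1.2581, so fraction remaining f = (1/2)^(39/31) ≈ 0.4181.
Single-dose peak C₀ = D/Vd = 2411/42 ≈ 57.405 μg/mL.
Steady-state trough Cmin,ss = C₀·f/(1−f) ≈ 57.405 × 0.4181/0.5819 ≈ 41.246 μg/mL.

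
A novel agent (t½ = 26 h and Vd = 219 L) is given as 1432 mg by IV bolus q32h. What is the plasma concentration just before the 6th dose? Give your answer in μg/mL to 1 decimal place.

f = (1/2)^(τ/t½) = (1/2)^(32/26) ≈ 0.4261.
C₀ = D/Vd = 1432/219 ≈ 6.539 μg/mL.
Before the 6th dose, 5 doses have been given. Superposition: Cmin = C₀·(f + f² + … + f^5).
≈ 6.539 × (0.4261 + 0.1816 + 0.0774 + 0.0330 + 0.0140) ≈ 6.539 × 0.7321 ≈ 4.787 μg/mL.

4.8 μg/mL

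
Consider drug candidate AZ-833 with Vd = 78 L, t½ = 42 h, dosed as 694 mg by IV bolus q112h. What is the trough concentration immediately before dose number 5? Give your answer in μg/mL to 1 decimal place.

1.7 μg/mL

f = (1/2)^(τ/t½) = (1/2)^(112/42) ≈ 0.1575.
C₀ = D/Vd = 694/78 ≈ 8.897 μg/mL.
Before the 5th dose, 4 doses have been given. Superposition: Cmin = C₀·(f + f² + … + f^4).
≈ 8.897 × (0.1575 + 0.0248 + 0.0039 + 0.0006) ≈ 8.897 × 0.1868 ≈ 1.662 μg/mL.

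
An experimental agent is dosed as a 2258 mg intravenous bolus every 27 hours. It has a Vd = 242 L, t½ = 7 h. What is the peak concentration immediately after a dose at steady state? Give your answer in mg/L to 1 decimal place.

10.0 mg/L

τ/t½ = 27/7 ≈ 3.8571, so fraction remaining f = (1/2)^(27/7) ≈ 0.0690.
At steady state, accumulation factor R = 1/(1 − e^(−kτ)) ≈ 1.0741.
Single-dose peak C₀ = D/Vd = 2258/242 ≈ 9.331 mg/L.
Steady-state peak Cmax,ss = C₀·R ≈ 9.331 × 1.0741 ≈ 10.022 mg/L.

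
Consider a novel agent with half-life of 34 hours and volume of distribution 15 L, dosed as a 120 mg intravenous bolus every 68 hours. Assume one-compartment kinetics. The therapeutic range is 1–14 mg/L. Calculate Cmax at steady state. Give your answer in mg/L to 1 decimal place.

10.7 mg/L

τ = 68 h = 2 half-lives, so f = (1/2)^2 = 0.25.
At steady state, R = 1/(1 − 0.25) = 4/3.
Single-dose peak C₀ = D/Vd = 120/15 = 8 mg/L.
Steady-state peak Cmax,ss = C₀·R = 8 × 4/3 ≈ 10.667 mg/L.
Peak 10.7 mg/L vs MTC 14 mg/L: below toxic threshold.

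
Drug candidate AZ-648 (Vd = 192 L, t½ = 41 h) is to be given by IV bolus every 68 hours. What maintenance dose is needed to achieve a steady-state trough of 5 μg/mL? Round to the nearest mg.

2071 mg

τ/t½ = 68/41 ≈ 1.6585, so f = (1/2)^(68/41) ≈ 0.316760.
Cmin,ss = (D/Vd)·f/(1−f), so D = Cmin,ss·Vd·(1−f)/f.
D = 5 × 192 × (1−f)/f ≈ 5 × 192 × 2.15696 ≈ 2070.68 mg.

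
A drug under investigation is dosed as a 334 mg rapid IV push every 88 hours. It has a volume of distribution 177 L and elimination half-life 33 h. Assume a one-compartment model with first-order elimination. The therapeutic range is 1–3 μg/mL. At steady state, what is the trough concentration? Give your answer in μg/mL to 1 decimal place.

0.4 μg/mL

τ/t½ = 88/33 ≈ 2.6667, so fraction remaining f = (1/2)^(88/33) ≈ 0.1575.
Each bolus raises the concentration by D/Vd = 334/177 ≈ 1.887 μg/mL.
Steady-state trough Cmin,ss = C₀·f/(1−f) ≈ 1.887 × 0.1575/0.8425 ≈ 0.353 μg/mL.
Trough 0.4 μg/mL vs MEC 1 μg/mL: subtherapeutic.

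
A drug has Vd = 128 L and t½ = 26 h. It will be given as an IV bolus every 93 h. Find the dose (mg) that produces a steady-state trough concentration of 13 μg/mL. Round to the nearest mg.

τ/t½ = 93/26 ≈ 3.5769, so f = (1/2)^(93/26) ≈ 0.083799.
Cmin,ss = (D/Vd)·f/(1−f), so D = Cmin,ss·Vd·(1−f)/f.
D = 13 × 128 × (1−f)/f ≈ 13 × 128 × 10.93332 ≈ 18193.04 mg.

18193 mg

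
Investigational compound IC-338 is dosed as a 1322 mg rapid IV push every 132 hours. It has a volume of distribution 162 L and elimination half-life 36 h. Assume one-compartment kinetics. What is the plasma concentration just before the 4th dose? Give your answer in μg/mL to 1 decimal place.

0.7 μg/mL

f = (1/2)^(τ/t½) = (1/2)^(132/36) ≈ 0.0787.
C₀ = D/Vd = 1322/162 ≈ 8.160 μg/mL.
Before the 4th dose, 3 doses have been given. Superposition: Cmin = C₀·(f + f² + … + f^3).
≈ 8.160 × (0.0787 + 0.0062 + 0.0005) ≈ 8.160 × 0.0854 ≈ 0.697 μg/mL.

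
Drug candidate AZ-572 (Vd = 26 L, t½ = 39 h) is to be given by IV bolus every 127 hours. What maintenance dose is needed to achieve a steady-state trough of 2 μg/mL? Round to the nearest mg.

445 mg

τ/t½ = 127/39 ≈ 3.2564, so f = (1/2)^(127/39) ≈ 0.104646.
Cmin,ss = (D/Vd)·f/(1−f), so D = Cmin,ss·Vd·(1−f)/f.
D = 2 × 26 × (1−f)/f ≈ 2 × 26 × 8.55603 ≈ 444.91 mg.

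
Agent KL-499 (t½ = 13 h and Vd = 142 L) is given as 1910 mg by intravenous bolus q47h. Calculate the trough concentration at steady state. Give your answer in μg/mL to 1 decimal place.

1.2 μg/mL

τ/t½ = 47/13 ≈ 3.6154, so fraction remaining f = (1/2)^(47/13) ≈ 0.0816.
Accumulation ratio R = 1/(1 − f) ≈ 1/0.9184 ≈ 1.0889.
Each bolus raises the concentration by D/Vd = 1910/142 ≈ 13.451 μg/mL.
Steady-state peak Cmax,ss = C₀·R ≈ 13.451 × 1.0889 ≈ 14.647 μg/mL.
Steady-state trough Cmin,ss = Cmax,ss·f ≈ 14.647 × 0.0816 ≈ 1.195 μg/mL.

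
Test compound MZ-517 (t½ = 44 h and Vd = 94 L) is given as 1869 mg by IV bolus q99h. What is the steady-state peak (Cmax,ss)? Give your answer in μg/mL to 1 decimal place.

25.2 μg/mL

k = ln2/t½ = ln2/44 ≈ 0.015753 h⁻¹; fraction remaining f = e^(−kτ) = e^(−0.015753×99) ≈ 0.2102.
Accumulation ratio R = 1/(1 − f) ≈ 1/0.7898 ≈ 1.2661.
Each bolus raises the concentration by D/Vd = 1869/94 ≈ 19.883 μg/mL.
Steady-state peak Cmax,ss = C₀·R ≈ 19.883 × 1.2661 ≈ 25.174 μg/mL.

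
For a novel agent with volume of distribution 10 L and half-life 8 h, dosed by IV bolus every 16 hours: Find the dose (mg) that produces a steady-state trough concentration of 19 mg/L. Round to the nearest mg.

570 mg

τ/t½ = 16/8 ≈ 2, so f = (1/2)^(16/8) ≈ 0.250000.
Cmin,ss = (D/Vd)·f/(1−f), so D = Cmin,ss·Vd·(1−f)/f.
D = 19 × 10 × (1−f)/f ≈ 19 × 10 × 3.00000 ≈ 570.00 mg.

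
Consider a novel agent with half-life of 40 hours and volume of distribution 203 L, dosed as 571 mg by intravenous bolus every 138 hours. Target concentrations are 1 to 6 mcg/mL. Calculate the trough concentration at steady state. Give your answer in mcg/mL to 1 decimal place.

0.3 mcg/mL

Over one 138-h interval, 138/40 ≈ 3.45 half-lives elapse, leaving f ≈ 0.0915 of each dose.
Accumulation ratio R = 1/(1 − f) ≈ 1/0.9085 ≈ 1.1007.
Each bolus raises the concentration by D/Vd = 571/203 ≈ 2.813 mcg/mL.
Cmax,ss = C₀/(1 − f) ≈ 2.813/0.9085 ≈ 3.096 mcg/mL.
Steady-state trough Cmin,ss = Cmax,ss·f ≈ 3.096 × 0.0915 ≈ 0.283 mcg/mL.
Trough 0.3 mcg/mL vs MEC 1 mcg/mL: subtherapeutic.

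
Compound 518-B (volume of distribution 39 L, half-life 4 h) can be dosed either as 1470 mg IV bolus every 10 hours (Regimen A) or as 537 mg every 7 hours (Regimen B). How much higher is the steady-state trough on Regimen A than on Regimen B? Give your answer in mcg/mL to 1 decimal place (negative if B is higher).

Regimen A: f = (1/2)^(10/4) ≈ 0.1768; Cmin,ss = (1470/39)·f/(1−f) ≈ 8.095 mcg/mL.
Regimen B: f = (1/2)^(7/4) ≈ 0.2973; Cmin,ss = (537/39)·f/(1−f) ≈ 5.826 mcg/mL.
Difference ≈ 8.095 − 5.826 ≈ 2.269 mcg/mL.

2.3 mcg/mL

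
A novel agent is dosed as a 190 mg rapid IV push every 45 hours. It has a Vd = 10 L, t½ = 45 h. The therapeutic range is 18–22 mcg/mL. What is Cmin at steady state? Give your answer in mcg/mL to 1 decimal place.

19.0 mcg/mL

The dosing interval is 1 half-life, so f = 2^(−1) = 0.5.
Accumulation ratio R = 1/(1 − f) = 1/0.5 = 2/1.
Single-dose peak C₀ = D/Vd = 190/10 = 19 mcg/mL.
Steady-state peak Cmax,ss = C₀·R = 19 × 2/1 ≈ 38.000 mcg/mL.
Steady-state trough Cmin,ss = Cmax,ss·f ≈ 38.000 × 0.5 ≈ 19.000 mcg/mL.
Trough 19.0 mcg/mL vs MEC 18 mcg/mL: adequate.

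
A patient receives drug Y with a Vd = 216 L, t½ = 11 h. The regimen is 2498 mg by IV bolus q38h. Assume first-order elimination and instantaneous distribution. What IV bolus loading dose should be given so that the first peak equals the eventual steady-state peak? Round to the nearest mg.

f = (1/2)^(38/11) ≈ 0.091218; accumulation ratio R = 1/(1−f) ≈ 1.10037.
Loading dose to hit Cmax,ss on first dose: D_load = D_maint·R ≈ 2498 × 1.10037 ≈ 2748.72 mg.

2749 mg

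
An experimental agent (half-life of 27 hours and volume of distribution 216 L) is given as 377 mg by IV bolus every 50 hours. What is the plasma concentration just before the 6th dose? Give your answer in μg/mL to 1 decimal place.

0.7 μg/mL

f = (1/2)^(τ/t½) = (1/2)^(50/27) ≈ 0.2770.
C₀ = D/Vd = 377/216 ≈ 1.745 μg/mL.
Before the 6th dose, 5 doses have been given. Superposition: Cmin = C₀·(f + f² + … + f^5).
≈ 1.745 × (0.2770 + 0.0767 + 0.0213 + 0.0059 + 0.0016) ≈ 1.745 × 0.3825 ≈ 0.667 μg/mL.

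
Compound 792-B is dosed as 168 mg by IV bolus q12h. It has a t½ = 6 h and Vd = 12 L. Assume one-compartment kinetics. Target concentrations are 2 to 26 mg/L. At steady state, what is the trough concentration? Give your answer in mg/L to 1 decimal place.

The dosing interval is 2 half-lives, so f = 2^(−2) = 0.25.
Accumulation ratio R = 1/(1 − f) = 1/0.75 = 4/3.
Single-dose peak C₀ = D/Vd = 168/12 = 14 mg/L.
Steady-state peak Cmax,ss = C₀·R = 14 × 4/3 ≈ 18.667 mg/L.
Steady-state trough Cmin,ss = Cmax,ss·f ≈ 18.667 × 0.25 ≈ 4.667 mg/L.
Trough 4.7 mg/L vs MEC 2 mg/L: adequate.

4.7 mg/L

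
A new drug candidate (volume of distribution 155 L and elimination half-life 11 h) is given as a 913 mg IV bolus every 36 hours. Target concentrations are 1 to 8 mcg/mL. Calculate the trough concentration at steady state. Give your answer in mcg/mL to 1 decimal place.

Over one 36-h interval, 36/11 ≈ 3.2727 half-lives elapse, leaving f ≈ 0.1035 of each dose.
Single-dose peak C₀ = D/Vd = 913/155 ≈ 5.890 mcg/mL.
Steady-state trough Cmin,ss = C₀·f/(1−f) ≈ 5.890 × 0.1035/0.8965 ≈ 0.680 mcg/mL.
Trough 0.7 mcg/mL vs MEC 1 mcg/mL: subtherapeutic.

0.7 mcg/mL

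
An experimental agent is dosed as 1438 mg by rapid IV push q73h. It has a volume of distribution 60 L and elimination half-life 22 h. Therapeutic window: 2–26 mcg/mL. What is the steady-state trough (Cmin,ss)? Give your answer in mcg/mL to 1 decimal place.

2.7 mcg/mL

τ/t½ = 73/22 ≈ 3.3182, so fraction remaining f = (1/2)^(73/22) ≈ 0.1003.
Accumulation ratio R = 1/(1 − f) ≈ 1/0.8997 ≈ 1.1115.
Each bolus raises the concentration by D/Vd = 1438/60 ≈ 23.967 mcg/mL.
Cmax,ss = C₀/(1 − f) ≈ 23.967/0.8997 ≈ 26.639 mcg/mL.
One interval later, Cmin,ss = Cmax,ss·e^(−kτ) ≈ 26.639 × 0.1003 ≈ 2.672 mcg/mL.
Trough 2.7 mcg/mL vs MEC 2 mcg/mL: adequate.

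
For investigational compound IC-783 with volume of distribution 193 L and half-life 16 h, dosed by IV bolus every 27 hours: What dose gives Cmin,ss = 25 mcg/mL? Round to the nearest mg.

10716 mg

τ/t½ = 27/16 ≈ 1.6875, so f = (1/2)^(27/16) ≈ 0.310464.
Cmin,ss = (D/Vd)·f/(1−f), so D = Cmin,ss·Vd·(1−f)/f.
D = 25 × 193 × (1−f)/f ≈ 25 × 193 × 2.22099 ≈ 10716.28 mg.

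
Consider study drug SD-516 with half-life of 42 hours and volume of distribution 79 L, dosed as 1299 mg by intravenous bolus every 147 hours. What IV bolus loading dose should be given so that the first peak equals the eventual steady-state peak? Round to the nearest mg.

1425 mg

f = (1/2)^(147/42) ≈ 0.088388; accumulation ratio R = 1/(1−f) ≈ 1.09696.
Loading dose to hit Cmax,ss on first dose: D_load = D_maint·R ≈ 1299 × 1.09696 ≈ 1424.95 mg.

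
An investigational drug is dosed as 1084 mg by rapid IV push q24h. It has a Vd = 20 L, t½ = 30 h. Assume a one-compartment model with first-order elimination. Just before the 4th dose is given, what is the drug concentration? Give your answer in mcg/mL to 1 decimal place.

f = (1/2)^(τ/t½) = (1/2)^(24/30) ≈ 0.5743.
C₀ = D/Vd = 1084/20 ≈ 54.200 mcg/mL.
Before the 4th dose, 3 doses have been given. Superposition: Cmin = C₀·(f + f² + … + f^3).
≈ 54.200 × (0.5743 + 0.3298 + 0.1894) ≈ 54.200 × 1.0935 ≈ 59.268 mcg/mL.

59.3 mcg/mL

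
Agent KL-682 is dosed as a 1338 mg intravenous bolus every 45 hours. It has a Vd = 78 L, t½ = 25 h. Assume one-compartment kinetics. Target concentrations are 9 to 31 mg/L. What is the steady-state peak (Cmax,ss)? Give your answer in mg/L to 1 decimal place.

Over one 45-h interval, 45/25 ≈ 1.8 half-lives elapse, leaving f ≈ 0.2872 of each dose.
At steady state, accumulation factor R = 1/(1 − e^(−kτ)) ≈ 1.4029.
Single-dose peak C₀ = D/Vd = 1338/78 ≈ 17.154 mg/L.
Steady-state peak Cmax,ss = C₀·R ≈ 17.154 × 1.4029 ≈ 24.065 mg/L.
Peak 24.1 mg/L vs MTC 31 mg/L: below toxic threshold.

24.1 mg/L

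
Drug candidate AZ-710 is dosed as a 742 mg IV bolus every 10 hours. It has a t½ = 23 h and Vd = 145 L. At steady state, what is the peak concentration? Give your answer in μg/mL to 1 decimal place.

Over one 10-h interval, 10/23 ≈ 0.43478 half-lives elapse, leaving f ≈ 0.7398 of each dose.
Accumulation ratio R = 1/(1 − f) ≈ 1/0.2602 ≈ 3.8432.
Single-dose peak C₀ = D/Vd = 742/145 ≈ 5.117 μg/mL.
Steady-state peak Cmax,ss = C₀·R ≈ 5.117 × 3.8432 ≈ 19.666 μg/mL.

19.7 μg/mL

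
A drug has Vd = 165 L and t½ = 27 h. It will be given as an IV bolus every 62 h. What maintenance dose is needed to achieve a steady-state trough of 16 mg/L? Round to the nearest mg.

τ/t½ = 62/27 ≈ 2.2963, so f = (1/2)^(62/27) ≈ 0.203585.
Cmin,ss = (D/Vd)·f/(1−f), so D = Cmin,ss·Vd·(1−f)/f.
D = 16 × 165 × (1−f)/f ≈ 16 × 165 × 3.91195 ≈ 10327.55 mg.

10328 mg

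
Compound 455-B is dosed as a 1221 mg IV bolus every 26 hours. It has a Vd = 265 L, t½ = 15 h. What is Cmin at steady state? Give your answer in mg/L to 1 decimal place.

Over one 26-h interval, 26/15 ≈ 1.7333 half-lives elapse, leaving f ≈ 0.3008 of each dose.
At steady state, accumulation factor R = 1/(1 − e^(−kτ)) ≈ 1.4302.
Each bolus raises the concentration by D/Vd = 1221/265 ≈ 4.608 mg/L.
Cmax,ss = C₀/(1 − f) ≈ 4.608/0.6992 ≈ 6.590 mg/L.
One interval later, Cmin,ss = Cmax,ss·e^(−kτ) ≈ 6.590 × 0.3008 ≈ 1.982 mg/L.

2.0 mg/L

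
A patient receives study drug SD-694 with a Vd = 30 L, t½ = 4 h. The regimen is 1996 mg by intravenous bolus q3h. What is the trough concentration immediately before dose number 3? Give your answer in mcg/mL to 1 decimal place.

63.1 mcg/mL

f = (1/2)^(τ/t½) = (1/2)^(3/4) ≈ 0.5946.
C₀ = D/Vd = 1996/30 ≈ 66.533 mcg/mL.
Before the 3rd dose, 2 doses have been given. Superposition: Cmin = C₀·(f + f²).
≈ 66.533 × (0.5946 + 0.3535) ≈ 66.533 × 0.9481 ≈ 63.080 mcg/mL.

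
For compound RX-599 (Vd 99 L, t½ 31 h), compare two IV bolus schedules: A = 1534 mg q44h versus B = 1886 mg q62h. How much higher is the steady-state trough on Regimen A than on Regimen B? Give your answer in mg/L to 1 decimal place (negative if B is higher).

2.9 mg/L

Regimen A: f = (1/2)^(44/31) ≈ 0.3739; Cmin,ss = (1534/99)·f/(1−f) ≈ 9.253 mg/L.
Regimen B: f = (1/2)^(62/31) ≈ 0.2500; Cmin,ss = (1886/99)·f/(1−f) ≈ 6.350 mg/L.
Difference ≈ 9.253 − 6.350 ≈ 2.903 mg/L.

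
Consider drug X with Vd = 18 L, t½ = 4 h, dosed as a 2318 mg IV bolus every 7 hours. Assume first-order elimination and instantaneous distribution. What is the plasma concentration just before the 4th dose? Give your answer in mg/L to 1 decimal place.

f = (1/2)^(τ/t½) = (1/2)^(7/4) ≈ 0.2973.
C₀ = D/Vd = 2318/18 ≈ 128.778 mg/L.
Before the 4th dose, 3 doses have been given. Superposition: Cmin = C₀·(f + f² + … + f^3).
≈ 128.778 × (0.2973 + 0.0884 + 0.0263) ≈ 128.778 × 0.4120 ≈ 53.057 mg/L.

53.1 mg/L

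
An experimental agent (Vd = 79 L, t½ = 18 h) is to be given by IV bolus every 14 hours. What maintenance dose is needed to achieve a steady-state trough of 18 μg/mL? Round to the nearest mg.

τ/t½ = 14/18 ≈ 0.77778, so f = (1/2)^(14/18) ≈ 0.583265.
Cmin,ss = (D/Vd)·f/(1−f), so D = Cmin,ss·Vd·(1−f)/f.
D = 18 × 79 × (1−f)/f ≈ 18 × 79 × 0.71449 ≈ 1016.00 mg.

1016 mg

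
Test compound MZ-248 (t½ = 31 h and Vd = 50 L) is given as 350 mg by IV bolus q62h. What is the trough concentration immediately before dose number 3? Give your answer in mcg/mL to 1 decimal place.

f = (1/2)^(τ/t½) = (1/2)^(62/31) ≈ 0.2500.
C₀ = D/Vd = 350/50 ≈ 7.000 mcg/mL.
Before the 3rd dose, 2 doses have been given. Superposition: Cmin = C₀·(f + f²).
≈ 7.000 × (0.2500 + 0.0625) ≈ 7.000 × 0.3125 ≈ 2.188 mcg/mL.

2.2 mcg/mL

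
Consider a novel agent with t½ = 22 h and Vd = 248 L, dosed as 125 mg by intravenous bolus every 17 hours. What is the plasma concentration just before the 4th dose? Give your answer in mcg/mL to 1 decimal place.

0.6 mcg/mL

f = (1/2)^(τ/t½) = (1/2)^(17/22) ≈ 0.5853.
C₀ = D/Vd = 125/248 ≈ 0.504 mcg/mL.
Before the 4th dose, 3 doses have been given. Superposition: Cmin = C₀·(f + f² + … + f^3).
≈ 0.504 × (0.5853 + 0.3426 + 0.2005) ≈ 0.504 × 1.1284 ≈ 0.569 mcg/mL.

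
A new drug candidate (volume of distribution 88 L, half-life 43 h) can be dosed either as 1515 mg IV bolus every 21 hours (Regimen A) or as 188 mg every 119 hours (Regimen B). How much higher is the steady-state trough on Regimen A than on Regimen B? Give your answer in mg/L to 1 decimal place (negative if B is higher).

Regimen A: f = (1/2)^(21/43) ≈ 0.7128; Cmin,ss = (1515/88)·f/(1−f) ≈ 42.728 mg/L.
Regimen B: f = (1/2)^(119/43) ≈ 0.1469; Cmin,ss = (188/88)·f/(1−f) ≈ 0.368 mg/L.
Difference ≈ 42.728 − 0.368 ≈ 42.360 mg/L.

42.4 mg/L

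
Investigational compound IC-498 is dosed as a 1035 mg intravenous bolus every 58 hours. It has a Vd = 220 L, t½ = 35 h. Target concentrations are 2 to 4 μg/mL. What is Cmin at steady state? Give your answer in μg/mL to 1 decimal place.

k = ln2/t½ = ln2/35 ≈ 0.019804 h⁻¹; fraction remaining f = e^(−kτ) = e^(−0.019804×58) ≈ 0.3171.
Each bolus raises the concentration by D/Vd = 1035/220 ≈ 4.705 μg/mL.
Steady-state trough Cmin,ss = C₀·f/(1−f) ≈ 4.705 × 0.3171/0.6829 ≈ 2.185 μg/mL.
Trough 2.2 μg/mL vs MEC 2 μg/mL: adequate.

2.2 μg/mL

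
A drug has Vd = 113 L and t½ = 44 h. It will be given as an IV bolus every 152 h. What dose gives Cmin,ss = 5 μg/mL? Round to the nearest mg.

5629 mg

τ/t½ = 152/44 ≈ 3.4545, so f = (1/2)^(152/44) ≈ 0.091218.
Cmin,ss = (D/Vd)·f/(1−f), so D = Cmin,ss·Vd·(1−f)/f.
D = 5 × 113 × (1−f)/f ≈ 5 × 113 × 9.96275 ≈ 5628.95 mg.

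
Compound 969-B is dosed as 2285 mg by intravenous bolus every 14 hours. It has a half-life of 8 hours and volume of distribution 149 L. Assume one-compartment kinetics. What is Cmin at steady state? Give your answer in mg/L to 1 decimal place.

6.5 mg/L

k = ln2/t½ = ln2/8 ≈ 0.086643 h⁻¹; fraction remaining f = e^(−kτ) = e^(−0.086643×14) ≈ 0.2973.
Single-dose peak C₀ = D/Vd = 2285/149 ≈ 15.336 mg/L.
Steady-state trough Cmin,ss = C₀·f/(1−f) ≈ 15.336 × 0.2973/0.7027 ≈ 6.488 mg/L.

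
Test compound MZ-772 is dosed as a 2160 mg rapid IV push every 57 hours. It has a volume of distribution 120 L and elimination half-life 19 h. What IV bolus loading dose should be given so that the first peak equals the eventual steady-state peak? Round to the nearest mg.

f = (1/2)^(57/19) ≈ 0.125000; accumulation ratio R = 1/(1−f) ≈ 1.14286.
Loading dose to hit Cmax,ss on first dose: D_load = D_maint·R ≈ 2160 × 1.14286 ≈ 2468.58 mg.

2469 mg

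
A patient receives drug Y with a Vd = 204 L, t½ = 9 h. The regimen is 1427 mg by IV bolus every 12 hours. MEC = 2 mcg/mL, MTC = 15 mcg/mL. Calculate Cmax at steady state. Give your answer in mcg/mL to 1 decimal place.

11.6 mcg/mL

k = ln2/t½ = ln2/9 ≈ 0.077016 h⁻¹; fraction remaining f = e^(−kτ) = e^(−0.077016×12) ≈ 0.3969.
Accumulation ratio R = 1/(1 − f) ≈ 1/0.6031 ≈ 1.6581.
Each bolus raises the concentration by D/Vd = 1427/204 ≈ 6.995 mcg/mL.
Steady-state peak Cmax,ss = C₀·R ≈ 6.995 × 1.6581 ≈ 11.598 mcg/mL.
Peak 11.6 mcg/mL vs MTC 15 mcg/mL: below toxic threshold.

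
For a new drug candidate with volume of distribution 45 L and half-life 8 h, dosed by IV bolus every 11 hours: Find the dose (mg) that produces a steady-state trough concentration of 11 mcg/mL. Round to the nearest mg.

789 mg

τ/t½ = 11/8 ≈ 1.375, so f = (1/2)^(11/8) ≈ 0.385553.
Cmin,ss = (D/Vd)·f/(1−f), so D = Cmin,ss·Vd·(1−f)/f.
D = 11 × 45 × (1−f)/f ≈ 11 × 45 × 1.59368 ≈ 788.87 mg.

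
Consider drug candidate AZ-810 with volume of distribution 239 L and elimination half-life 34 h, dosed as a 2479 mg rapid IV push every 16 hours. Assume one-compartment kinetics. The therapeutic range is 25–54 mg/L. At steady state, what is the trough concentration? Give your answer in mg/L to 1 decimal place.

26.9 mg/L

τ/t½ = 16/34 ≈ 0.47059, so fraction remaining f = (1/2)^(16/34) ≈ 0.7217.
At steady state, accumulation factor R = 1/(1 − e^(−kτ)) ≈ 3.5932.
Single-dose peak C₀ = D/Vd = 2479/239 ≈ 10.372 mg/L.
Cmax,ss = C₀/(1 − f) ≈ 10.372/0.2783 ≈ 37.269 mg/L.
Steady-state trough Cmin,ss = Cmax,ss·f ≈ 37.269 × 0.7217 ≈ 26.897 mg/L.
Trough 26.9 mg/L vs MEC 25 mg/L: adequate.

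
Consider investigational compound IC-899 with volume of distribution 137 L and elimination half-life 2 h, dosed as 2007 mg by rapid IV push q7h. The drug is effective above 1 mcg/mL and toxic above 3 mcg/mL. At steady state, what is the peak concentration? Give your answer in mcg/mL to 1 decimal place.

k = ln2/t½ = ln2/2 ≈ 0.346574 h⁻¹; fraction remaining f = e^(−kτ) = e^(−0.346574×7) ≈ 0.0884.
At steady state, accumulation factor R = 1/(1 − e^(−kτ)) ≈ 1.0970.
Each bolus raises the concentration by D/Vd = 2007/137 ≈ 14.650 mcg/mL.
Cmax,ss = C₀/(1 − f) ≈ 14.650/0.9116 ≈ 16.071 mcg/mL.
Peak 16.1 mcg/mL vs MTC 3 mcg/mL: exceeds toxic threshold.

16.1 mcg/mL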